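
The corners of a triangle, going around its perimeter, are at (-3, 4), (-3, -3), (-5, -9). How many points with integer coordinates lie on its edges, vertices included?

10

The number of boundary lattice points is Σ gcd(|Δx|,|Δy|) = gcd(0,7) + gcd(2,6) + gcd(2,13) = 7+2+1 = 10.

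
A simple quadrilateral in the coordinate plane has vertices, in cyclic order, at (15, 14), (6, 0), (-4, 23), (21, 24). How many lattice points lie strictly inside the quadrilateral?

294

Using the shoelace formula, 2A = |[15·0 − 6·14] + [6·23 − (-4)·0] + [(-4)·24 − 21·23] + [21·14 − 15·24]| = 591, so the area is 295.5.
Along each edge there are gcd(|Δx|,|Δy|)+1 lattice points, so counting each shared vertex once the boundary has gcd(9,14) + gcd(10,23) + gcd(25,1) + gcd(6,10) = 1+1+1+2 = 5.
By Pick's theorem A = I + B/2 − 1, so I = 295.5 − 5/2 + 1 = 294.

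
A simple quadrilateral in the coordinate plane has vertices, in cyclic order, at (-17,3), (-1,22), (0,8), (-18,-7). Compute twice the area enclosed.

408

The shoelace formula gives twice the area as |[(-17)·22 − (-1)·3] + [(-1)·8 − 0·22] + [0·(-7) − (-18)·8] + [(-18)·3 − (-17)·(-7)]| = 408, so the area is 204.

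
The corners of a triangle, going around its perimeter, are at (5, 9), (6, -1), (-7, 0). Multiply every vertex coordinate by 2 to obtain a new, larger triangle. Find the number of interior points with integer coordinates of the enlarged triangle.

The shoelace formula gives twice the area as |(5·(-1) − 6·9) + (6·0 − (-7)·(-1)) + ((-7)·9 − 5·0)| = 129, so the area is 129/2.
The number of boundary lattice points is Σ gcd(|Δx|,|Δy|) = gcd(1,10) + gcd(13,1) + gcd(12,9) = 1+1+3 = 5.
Scaling by 2 multiplies the area by 2² = 4 (so the new area is 258) and multiplies the boundary lattice-point count by 2, giving 10.
By Pick's theorem, the interior count of the dilated polygon is 258 − 10/2 + 1 = 254.

254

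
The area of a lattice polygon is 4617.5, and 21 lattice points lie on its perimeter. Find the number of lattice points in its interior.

Pick's theorem A = I + B/2 − 1 rearranges to I = A − B/2 + 1 = 4617.5 − 21/2 + 1 = 4608.

4608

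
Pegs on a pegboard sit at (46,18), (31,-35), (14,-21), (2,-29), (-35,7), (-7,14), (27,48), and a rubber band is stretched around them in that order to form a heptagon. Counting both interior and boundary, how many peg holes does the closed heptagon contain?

3311

The shoelace formula gives twice the area as |(46·(-35) − 31·18) + (31·(-21) − 14·(-35)) + (14·(-29) − 2·(-21)) + (2·7 − (-35)·(-29)) + ((-35)·14 − (-7)·7) + ((-7)·48 − 27·14) + (27·18 − 46·48)| = 6571, so the area is 6571/2.
The number of boundary lattice points is Σ gcd(|Δx|,|Δy|) = gcd(15,53) + gcd(17,14) + gcd(12,8) + gcd(37,36) + gcd(28,7) + gcd(34,34) + gcd(19,30) = 1+1+4+1+7+34+1 = 49.
Pick's theorem gives I = A − B/2 + 1 = 6571/2 − 49/2 + 1 = 3262, so the closed region contains I + B = 3262 + 49 = 3311 lattice points.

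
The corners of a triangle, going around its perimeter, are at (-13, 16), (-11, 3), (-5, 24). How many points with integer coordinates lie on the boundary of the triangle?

Along each edge there are gcd(|Δx|,|Δy|)+1 lattice points, so counting each shared vertex once the boundary has gcd(2,13) + gcd(6,21) + gcd(8,8) = 1+3+8 = 12.

12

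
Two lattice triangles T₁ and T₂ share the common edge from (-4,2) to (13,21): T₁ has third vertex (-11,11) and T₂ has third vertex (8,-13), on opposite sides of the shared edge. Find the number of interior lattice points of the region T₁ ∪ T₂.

382

The union is the simple quadrilateral with vertices (-4,2), (-11,11), (13,21), (8,-13) in order.
The shoelace formula gives twice the area as |((-4)·11 − (-11)·2) + ((-11)·21 − 13·11) + (13·(-13) − 8·21) + (8·2 − (-4)·(-13))| = 769, so the area is 769/2.
Summing gcd(|Δx|,|Δy|) over the edges gives the boundary count: gcd(7,9) + gcd(24,10) + gcd(5,34) + gcd(12,15) = 1+2+1+3 = 7.
By Pick's theorem I = A − B/2 + 1 = 769/2 − 7/2 + 1 = 382.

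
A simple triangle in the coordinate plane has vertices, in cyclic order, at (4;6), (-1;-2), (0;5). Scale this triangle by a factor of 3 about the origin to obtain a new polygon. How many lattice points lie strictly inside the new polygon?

Using the shoelace formula, 2A = |(4·(-2) − (-1)·6) + ((-1)·5 − 0·(-2)) + (0·6 − 4·5)| = 27, so the area is 13.5.
Along each edge there are gcd(|Δx|,|Δy|)+1 lattice points, so counting each shared vertex once the boundary has gcd(5,8) + gcd(1,7) + gcd(4,1) = 1+1+1 = 3.
Scaling by 3 multiplies the area by 3² = 9 (so the new area is 121.5) and multiplies the boundary lattice-point count by 3, giving 9.
By Pick's theorem, the interior count of the dilated polygon is 121.5 − 9/2 + 1 = 118.

118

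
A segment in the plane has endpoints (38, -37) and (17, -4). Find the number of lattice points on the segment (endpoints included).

4

The number of lattice points on a segment between lattice points is gcd(|Δx|,|Δy|) + 1 = gcd(21,33) + 1 = 3 + 1 = 4.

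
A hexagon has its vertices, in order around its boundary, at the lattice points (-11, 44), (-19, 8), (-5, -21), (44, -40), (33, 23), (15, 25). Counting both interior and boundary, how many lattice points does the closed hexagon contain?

By the shoelace formula, twice the signed area is |[(-11)·8 − (-19)·44] + [(-19)·(-21) − (-5)·8] + [(-5)·(-40) − 44·(-21)] + [44·23 − 33·(-40)] + [33·25 − 15·23] + [15·44 − (-11)·25]| = 6058, so the area is 3029.
Along each edge there are gcd(|Δx|,|Δy|)+1 lattice points, so counting each shared vertex once the boundary has gcd(8,36) + gcd(14,29) + gcd(49,19) + gcd(11,63) + gcd(18,2) + gcd(26,19) = 4+1+1+1+2+1 = 10.
Pick's theorem gives I = A − B/2 + 1 = 3029 − 10/2 + 1 = 3025, so the closed region contains I + B = 3025 + 10 = 3035 lattice points.

3035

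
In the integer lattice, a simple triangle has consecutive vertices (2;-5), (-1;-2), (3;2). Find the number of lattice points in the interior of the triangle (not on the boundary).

9

Using the shoelace formula, 2A = |[2·(-2) − (-1)·(-5)] + [(-1)·2 − 3·(-2)] + [3·(-5) − 2·2]| = 24, so the area is 12.
The number of boundary lattice points is Σ gcd(|Δx|,|Δy|) = gcd(3,3) + gcd(4,4) + gcd(1,7) = 3+4+1 = 8.
Pick's theorem gives I = A − B/2 + 1 = 12 − 8/2 + 1 = 9.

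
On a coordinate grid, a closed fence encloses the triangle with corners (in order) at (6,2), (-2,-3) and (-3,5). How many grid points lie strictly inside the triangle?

Using the shoelace formula, 2A = |[6·(-3) − (-2)·2] + [(-2)·5 − (-3)·(-3)] + [(-3)·2 − 6·5]| = 69, so the area is 34.5.
Along each edge there are gcd(|Δx|,|Δy|)+1 lattice points, so counting each shared vertex once the boundary has gcd(8,5) + gcd(1,8) + gcd(9,3) = 1+1+3 = 5.
Pick's theorem gives I = A − B/2 + 1 = 34.5 − 5/2 + 1 = 33.

33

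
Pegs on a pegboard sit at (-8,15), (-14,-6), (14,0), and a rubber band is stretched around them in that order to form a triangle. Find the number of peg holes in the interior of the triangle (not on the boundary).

274

Using the shoelace formula, 2A = |((-8)·(-6) − (-14)·15) + ((-14)·0 − 14·(-6)) + (14·15 − (-8)·0)| = 552, so the area is 276.
Along each edge there are gcd(|Δx|,|Δy|)+1 lattice points, so counting each shared vertex once the boundary has gcd(6,21) + gcd(28,6) + gcd(22,15) = 3+2+1 = 6.
Pick's theorem gives I = A − B/2 + 1 = 276 − 6/2 + 1 = 274.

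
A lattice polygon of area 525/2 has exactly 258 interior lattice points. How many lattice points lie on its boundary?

Pick's theorem gives A = I + B/2 − 1, so B = 2(A − I + 1) = 2(525/2 − 258 + 1) = 11.

11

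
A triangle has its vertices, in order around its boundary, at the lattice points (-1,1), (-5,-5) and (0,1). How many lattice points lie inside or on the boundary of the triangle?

Using the shoelace formula, 2A = |[(-1)·(-5) − (-5)·1] + [(-5)·1 − 0·(-5)] + [0·1 − (-1)·1]| = 6, so the area is 3.
The number of boundary lattice points is Σ gcd(|Δx|,|Δy|) = gcd(4,6) + gcd(5,6) + gcd(1,0) = 2+1+1 = 4.
Pick's theorem gives I = A − B/2 + 1 = 3 − 4/2 + 1 = 2, so the closed region contains I + B = 2 + 4 = 6 lattice points.

6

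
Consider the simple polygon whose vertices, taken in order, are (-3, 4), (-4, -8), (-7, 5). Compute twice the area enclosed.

49

Using the shoelace formula, 2A = |((-3)·(-8) − (-4)·4) + ((-4)·5 − (-7)·(-8)) + ((-7)·4 − (-3)·5)| = 49, so the area is 24.5.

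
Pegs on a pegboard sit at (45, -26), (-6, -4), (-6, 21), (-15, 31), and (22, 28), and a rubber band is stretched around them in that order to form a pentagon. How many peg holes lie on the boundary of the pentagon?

29

The number of boundary lattice points is Σ gcd(|Δx|,|Δy|) = gcd(51,22) + gcd(0,25) + gcd(9,10) + gcd(37,3) + gcd(23,54) = 1+25+1+1+1 = 29.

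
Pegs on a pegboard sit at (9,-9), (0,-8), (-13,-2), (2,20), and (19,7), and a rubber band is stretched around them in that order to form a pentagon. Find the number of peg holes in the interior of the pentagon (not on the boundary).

The shoelace formula gives twice the area as |[9·(-8) − 0·(-9)] + [0·(-2) − (-13)·(-8)] + [(-13)·20 − 2·(-2)] + [2·7 − 19·20] + [19·(-9) − 9·7]| = 1032, so the area is 516.
The number of boundary lattice points is Σ gcd(|Δx|,|Δy|) = gcd(9,1) + gcd(13,6) + gcd(15,22) + gcd(17,13) + gcd(10,16) = 1+1+1+1+2 = 6.
By Pick's theorem A = I + B/2 − 1, so I = 516 − 6/2 + 1 = 514.

514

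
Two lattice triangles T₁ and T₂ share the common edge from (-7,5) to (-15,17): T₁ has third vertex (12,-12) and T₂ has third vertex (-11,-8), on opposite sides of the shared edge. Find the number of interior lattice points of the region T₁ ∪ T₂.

The union is the simple quadrilateral with vertices (-7,5), (12,-12), (-15,17), (-11,-8) in order.
The shoelace formula gives twice the area as |[(-7)·(-12) − 12·5] + [12·17 − (-15)·(-12)] + [(-15)·(-8) − (-11)·17] + [(-11)·5 − (-7)·(-8)]| = 244, so the area is 122.
Summing gcd(|Δx|,|Δy|) over the edges gives the boundary count: gcd(19,17) + gcd(27,29) + gcd(4,25) + gcd(4,13) = 1+1+1+1 = 4.
By Pick's theorem I = A − B/2 + 1 = 122 − 4/2 + 1 = 121.

121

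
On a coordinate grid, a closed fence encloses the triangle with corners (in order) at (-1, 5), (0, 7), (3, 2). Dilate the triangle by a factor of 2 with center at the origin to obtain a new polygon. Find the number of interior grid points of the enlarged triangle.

20

By the shoelace formula, twice the signed area is |((-1)·7 − 0·5) + (0·2 − 3·7) + (3·5 − (-1)·2)| = 11, so the area is 5.5.
Summing gcd(|Δx|,|Δy|) over the edges gives the boundary count: gcd(1,2) + gcd(3,5) + gcd(4,3) = 1+1+1 = 3.
Scaling by 2 multiplies the area by 2² = 4 (so the new area is 22) and multiplies the boundary lattice-point count by 2, giving 6.
By Pick's theorem, the interior count of the dilated polygon is 22 − 6/2 + 1 = 20.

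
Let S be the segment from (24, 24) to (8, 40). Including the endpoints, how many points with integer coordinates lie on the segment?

17

The number of lattice points on a segment between lattice points is gcd(|Δx|,|Δy|) + 1 = gcd(16,16) + 1 = 16 + 1 = 17.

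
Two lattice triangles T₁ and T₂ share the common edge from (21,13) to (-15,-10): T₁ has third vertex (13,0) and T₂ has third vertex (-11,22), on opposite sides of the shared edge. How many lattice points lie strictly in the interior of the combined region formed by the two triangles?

669

The union is the simple quadrilateral with vertices (21,13), (13,0), (-15,-10), (-11,22) in order.
Using the shoelace formula, 2A = |(21·0 − 13·13) + (13·(-10) − (-15)·0) + ((-15)·22 − (-11)·(-10)) + ((-11)·13 − 21·22)| = 1344, so the area is 672.
Along each edge there are gcd(|Δx|,|Δy|)+1 lattice points, so counting each shared vertex once the boundary has gcd(8,13) + gcd(28,10) + gcd(4,32) + gcd(32,9) = 1+2+4+1 = 8.
By Pick's theorem I = A − B/2 + 1 = 672 − 8/2 + 1 = 669.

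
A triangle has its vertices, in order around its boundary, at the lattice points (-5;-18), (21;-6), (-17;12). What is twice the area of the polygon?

924

Using the shoelace formula, 2A = |[(-5)·(-6) − 21·(-18)] + [21·12 − (-17)·(-6)] + [(-17)·(-18) − (-5)·12]| = 924, so the area is 462.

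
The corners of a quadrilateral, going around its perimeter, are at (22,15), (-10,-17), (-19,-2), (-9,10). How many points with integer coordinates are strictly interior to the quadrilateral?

527

The shoelace formula gives twice the area as |(22·(-17) − (-10)·15) + ((-10)·(-2) − (-19)·(-17)) + ((-19)·10 − (-9)·(-2)) + ((-9)·15 − 22·10)| = 1090, so the area is 545.
Summing gcd(|Δx|,|Δy|) over the edges gives the boundary count: gcd(32,32) + gcd(9,15) + gcd(10,12) + gcd(31,5) = 32+3+2+1 = 38.
By Pick's theorem A = I + B/2 − 1, so I = 545 − 38/2 + 1 = 527.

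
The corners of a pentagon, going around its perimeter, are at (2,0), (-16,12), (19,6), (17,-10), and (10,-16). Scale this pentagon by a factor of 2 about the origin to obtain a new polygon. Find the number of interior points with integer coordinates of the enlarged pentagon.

1447

Using the shoelace formula, 2A = |(2·12 − (-16)·0) + ((-16)·6 − 19·12) + (19·(-10) − 17·6) + (17·(-16) − 10·(-10)) + (10·0 − 2·(-16))| = 732, so the area is 366.
The number of boundary lattice points is Σ gcd(|Δx|,|Δy|) = gcd(18,12) + gcd(35,6) + gcd(2,16) + gcd(7,6) + gcd(8,16) = 6+1+2+1+8 = 18.
Scaling by 2 multiplies the area by 2² = 4 (so the new area is 1464) and multiplies the boundary lattice-point count by 2, giving 36.
By Pick's theorem, the interior count of the dilated polygon is 1464 − 36/2 + 1 = 1447.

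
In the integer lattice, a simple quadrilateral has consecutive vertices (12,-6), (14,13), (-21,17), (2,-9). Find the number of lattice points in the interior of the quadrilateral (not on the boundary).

500

Using the shoelace formula, 2A = |[12·13 − 14·(-6)] + [14·17 − (-21)·13] + [(-21)·(-9) − 2·17] + [2·(-6) − 12·(-9)]| = 1002, so the area is 501.
Summing gcd(|Δx|,|Δy|) over the edges gives the boundary count: gcd(2,19) + gcd(35,4) + gcd(23,26) + gcd(10,3) = 1+1+1+1 = 4.
By Pick's theorem A = I + B/2 − 1, so I = 501 − 4/2 + 1 = 500.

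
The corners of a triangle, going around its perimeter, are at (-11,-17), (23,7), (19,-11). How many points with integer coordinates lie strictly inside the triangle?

By the shoelace formula, twice the signed area is |[(-11)·7 − 23·(-17)] + [23·(-11) − 19·7] + [19·(-17) − (-11)·(-11)]| = 516, so the area is 258.
The number of boundary lattice points is Σ gcd(|Δx|,|Δy|) = gcd(34,24) + gcd(4,18) + gcd(30,6) = 2+2+6 = 10.
By Pick's theorem A = I + B/2 − 1, so I = 258 − 10/2 + 1 = 254.

254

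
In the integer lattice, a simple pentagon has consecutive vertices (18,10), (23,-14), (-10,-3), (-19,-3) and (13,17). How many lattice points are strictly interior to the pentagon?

The shoelace formula gives twice the area as |(18·(-14) − 23·10) + (23·(-3) − (-10)·(-14)) + ((-10)·(-3) − (-19)·(-3)) + ((-19)·17 − 13·(-3)) + (13·10 − 18·17)| = 1178, so the area is 589.
Summing gcd(|Δx|,|Δy|) over the edges gives the boundary count: gcd(5,24) + gcd(33,11) + gcd(9,0) + gcd(32,20) + gcd(5,7) = 1+11+9+4+1 = 26.
By Pick's theorem A = I + B/2 − 1, so I = 589 − 26/2 + 1 = 577.

577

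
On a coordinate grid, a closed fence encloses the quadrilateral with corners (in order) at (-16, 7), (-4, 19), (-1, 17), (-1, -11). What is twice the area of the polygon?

480

The shoelace formula gives twice the area as |[(-16)·19 − (-4)·7] + [(-4)·17 − (-1)·19] + [(-1)·(-11) − (-1)·17] + [(-1)·7 − (-16)·(-11)]| = 480, so the area is 240.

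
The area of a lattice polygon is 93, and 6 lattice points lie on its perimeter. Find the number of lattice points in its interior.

Pick's theorem A = I + B/2 − 1 rearranges to I = A − B/2 + 1 = 93 − 6/2 + 1 = 91.

91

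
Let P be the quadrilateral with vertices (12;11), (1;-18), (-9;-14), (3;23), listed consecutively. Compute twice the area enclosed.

By the shoelace formula, twice the signed area is |(12·(-18) − 1·11) + (1·(-14) − (-9)·(-18)) + ((-9)·23 − 3·(-14)) + (3·11 − 12·23)| = 811, so the area is 405.5.

811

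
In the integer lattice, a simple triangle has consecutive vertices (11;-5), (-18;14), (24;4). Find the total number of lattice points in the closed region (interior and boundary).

The shoelace formula gives twice the area as |[11·14 − (-18)·(-5)] + [(-18)·4 − 24·14] + [24·(-5) − 11·4]| = 508, so the area is 254.
Summing gcd(|Δx|,|Δy|) over the edges gives the boundary count: gcd(29,19) + gcd(42,10) + gcd(13,9) = 1+2+1 = 4.
Pick's theorem gives I = A − B/2 + 1 = 254 − 4/2 + 1 = 253, so the closed region contains I + B = 253 + 4 = 257 lattice points.

257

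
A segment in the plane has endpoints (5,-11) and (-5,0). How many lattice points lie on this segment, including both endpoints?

2

The number of lattice points on a segment between lattice points is gcd(|Δx|,|Δy|) + 1 = gcd(10,11) + 1 = 1 + 1 = 2.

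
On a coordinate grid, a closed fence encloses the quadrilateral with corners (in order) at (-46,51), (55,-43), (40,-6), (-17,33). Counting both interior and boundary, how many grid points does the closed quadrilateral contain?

1220

By the shoelace formula, twice the signed area is |[(-46)·(-43) − 55·51] + [55·(-6) − 40·(-43)] + [40·33 − (-17)·(-6)] + [(-17)·51 − (-46)·33]| = 2432, so the area is 1216.
Along each edge there are gcd(|Δx|,|Δy|)+1 lattice points, so counting each shared vertex once the boundary has gcd(101,94) + gcd(15,37) + gcd(57,39) + gcd(29,18) = 1+1+3+1 = 6.
Pick's theorem gives I = A − B/2 + 1 = 1216 − 6/2 + 1 = 1214, so the closed region contains I + B = 1214 + 6 = 1220 lattice points.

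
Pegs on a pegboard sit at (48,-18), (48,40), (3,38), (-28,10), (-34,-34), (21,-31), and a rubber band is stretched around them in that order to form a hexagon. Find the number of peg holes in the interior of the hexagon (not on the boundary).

The shoelace formula gives twice the area as |[48·40 − 48·(-18)] + [48·38 − 3·40] + [3·10 − (-28)·38] + [(-28)·(-34) − (-34)·10] + [(-34)·(-31) − 21·(-34)] + [21·(-18) − 48·(-31)]| = 9752, so the area is 4876.
The number of boundary lattice points is Σ gcd(|Δx|,|Δy|) = gcd(0,58) + gcd(45,2) + gcd(31,28) + gcd(6,44) + gcd(55,3) + gcd(27,13) = 58+1+1+2+1+1 = 64.
By Pick's theorem A = I + B/2 − 1, so I = 4876 − 64/2 + 1 = 4845.

4845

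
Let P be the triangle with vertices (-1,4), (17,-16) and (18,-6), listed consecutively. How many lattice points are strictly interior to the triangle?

By the shoelace formula, twice the signed area is |[(-1)·(-16) − 17·4] + [17·(-6) − 18·(-16)] + [18·4 − (-1)·(-6)]| = 200, so the area is 100.
Along each edge there are gcd(|Δx|,|Δy|)+1 lattice points, so counting each shared vertex once the boundary has gcd(18,20) + gcd(1,10) + gcd(19,10) = 2+1+1 = 4.
By Pick's theorem A = I + B/2 − 1, so I = 100 − 4/2 + 1 = 99.

99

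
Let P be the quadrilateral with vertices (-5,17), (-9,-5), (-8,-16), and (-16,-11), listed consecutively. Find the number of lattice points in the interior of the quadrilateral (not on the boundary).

Using the shoelace formula, 2A = |((-5)·(-5) − (-9)·17) + ((-9)·(-16) − (-8)·(-5)) + ((-8)·(-11) − (-16)·(-16)) + ((-16)·17 − (-5)·(-11))| = 213, so the area is 213/2.
Along each edge there are gcd(|Δx|,|Δy|)+1 lattice points, so counting each shared vertex once the boundary has gcd(4,22) + gcd(1,11) + gcd(8,5) + gcd(11,28) = 2+1+1+1 = 5.
Pick's theorem gives I = A − B/2 + 1 = 213/2 − 5/2 + 1 = 105.

105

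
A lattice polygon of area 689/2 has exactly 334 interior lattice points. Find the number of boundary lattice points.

Pick's theorem gives A = I + B/2 − 1, so B = 2(A − I + 1) = 2(689/2 − 334 + 1) = 23.

23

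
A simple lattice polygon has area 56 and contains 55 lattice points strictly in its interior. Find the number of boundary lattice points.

4

Pick's theorem gives A = I + B/2 − 1, so B = 2(A − I + 1) = 2(56 − 55 + 1) = 4.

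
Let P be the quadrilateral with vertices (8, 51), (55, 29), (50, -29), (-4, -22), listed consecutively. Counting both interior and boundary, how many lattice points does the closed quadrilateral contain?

The shoelace formula gives twice the area as |(8·29 − 55·51) + (55·(-29) − 50·29) + (50·(-22) − (-4)·(-29)) + ((-4)·51 − 8·(-22))| = 6862, so the area is 3431.
Along each edge there are gcd(|Δx|,|Δy|)+1 lattice points, so counting each shared vertex once the boundary has gcd(47,22) + gcd(5,58) + gcd(54,7) + gcd(12,73) = 1+1+1+1 = 4.
Pick's theorem gives I = A − B/2 + 1 = 3431 − 4/2 + 1 = 3430, so the closed region contains I + B = 3430 + 4 = 3434 lattice points.

3434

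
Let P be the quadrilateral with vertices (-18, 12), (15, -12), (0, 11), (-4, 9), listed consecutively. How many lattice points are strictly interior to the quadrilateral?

177

By the shoelace formula, twice the signed area is |[(-18)·(-12) − 15·12] + [15·11 − 0·(-12)] + [0·9 − (-4)·11] + [(-4)·12 − (-18)·9]| = 359, so the area is 179.5.
Along each edge there are gcd(|Δx|,|Δy|)+1 lattice points, so counting each shared vertex once the boundary has gcd(33,24) + gcd(15,23) + gcd(4,2) + gcd(14,3) = 3+1+2+1 = 7.
Pick's theorem gives I = A − B/2 + 1 = 179.5 − 7/2 + 1 = 177.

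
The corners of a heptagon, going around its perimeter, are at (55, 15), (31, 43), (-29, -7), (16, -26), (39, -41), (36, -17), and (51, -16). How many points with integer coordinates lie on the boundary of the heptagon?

21

The number of boundary lattice points is Σ gcd(|Δx|,|Δy|) = gcd(24,28) + gcd(60,50) + gcd(45,19) + gcd(23,15) + gcd(3,24) + gcd(15,1) + gcd(4,31) = 4+10+1+1+3+1+1 = 21.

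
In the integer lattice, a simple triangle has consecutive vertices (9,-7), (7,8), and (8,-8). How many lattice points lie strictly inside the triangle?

Using the shoelace formula, 2A = |(9·8 − 7·(-7)) + (7·(-8) − 8·8) + (8·(-7) − 9·(-8))| = 17, so the area is 8.5.
Summing gcd(|Δx|,|Δy|) over the edges gives the boundary count: gcd(2,15) + gcd(1,16) + gcd(1,1) = 1+1+1 = 3.
By Pick's theorem A = I + B/2 − 1, so I = 8.5 − 3/2 + 1 = 8.

8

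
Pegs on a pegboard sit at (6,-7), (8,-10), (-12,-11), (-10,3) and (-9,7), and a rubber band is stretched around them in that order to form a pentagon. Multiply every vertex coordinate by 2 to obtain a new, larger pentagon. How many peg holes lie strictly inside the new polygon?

755

By the shoelace formula, twice the signed area is |[6·(-10) − 8·(-7)] + [8·(-11) − (-12)·(-10)] + [(-12)·3 − (-10)·(-11)] + [(-10)·7 − (-9)·3] + [(-9)·(-7) − 6·7]| = 380, so the area is 190.
Along each edge there are gcd(|Δx|,|Δy|)+1 lattice points, so counting each shared vertex once the boundary has gcd(2,3) + gcd(20,1) + gcd(2,14) + gcd(1,4) + gcd(15,14) = 1+1+2+1+1 = 6.
Scaling by 2 multiplies the area by 2² = 4 (so the new area is 760) and multiplies the boundary lattice-point count by 2, giving 12.
By Pick's theorem, the interior count of the dilated polygon is 760 − 12/2 + 1 = 755.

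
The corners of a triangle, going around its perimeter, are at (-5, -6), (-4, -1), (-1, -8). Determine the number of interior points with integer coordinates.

10

Using the shoelace formula, 2A = |((-5)·(-1) − (-4)·(-6)) + ((-4)·(-8) − (-1)·(-1)) + ((-1)·(-6) − (-5)·(-8))| = 22, so the area is 11.
Along each edge there are gcd(|Δx|,|Δy|)+1 lattice points, so counting each shared vertex once the boundary has gcd(1,5) + gcd(3,7) + gcd(4,2) = 1+1+2 = 4.
Pick's theorem gives I = A − B/2 + 1 = 11 − 4/2 + 1 = 10.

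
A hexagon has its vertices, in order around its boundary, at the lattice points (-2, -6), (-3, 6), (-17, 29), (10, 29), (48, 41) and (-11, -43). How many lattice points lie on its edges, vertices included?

33

Summing gcd(|Δx|,|Δy|) over the edges gives the boundary count: gcd(1,12) + gcd(14,23) + gcd(27,0) + gcd(38,12) + gcd(59,84) + gcd(9,37) = 1+1+27+2+1+1 = 33.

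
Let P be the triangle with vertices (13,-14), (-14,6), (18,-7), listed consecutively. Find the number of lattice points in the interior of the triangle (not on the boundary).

144

By the shoelace formula, twice the signed area is |[13·6 − (-14)·(-14)] + [(-14)·(-7) − 18·6] + [18·(-14) − 13·(-7)]| = 289, so the area is 289/2.
Along each edge there are gcd(|Δx|,|Δy|)+1 lattice points, so counting each shared vertex once the boundary has gcd(27,20) + gcd(32,13) + gcd(5,7) = 1+1+1 = 3.
By Pick's theorem A = I + B/2 − 1, so I = 289/2 − 3/2 + 1 = 144.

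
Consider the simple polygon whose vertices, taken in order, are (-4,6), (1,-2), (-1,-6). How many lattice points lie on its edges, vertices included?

Summing gcd(|Δx|,|Δy|) over the edges gives the boundary count: gcd(5,8) + gcd(2,4) + gcd(3,12) = 1+2+3 = 6.

6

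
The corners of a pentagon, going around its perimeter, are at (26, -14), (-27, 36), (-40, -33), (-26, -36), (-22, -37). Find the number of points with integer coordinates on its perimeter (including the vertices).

The number of boundary lattice points is Σ gcd(|Δx|,|Δy|) = gcd(53,50) + gcd(13,69) + gcd(14,3) + gcd(4,1) + gcd(48,23) = 1+1+1+1+1 = 5.

5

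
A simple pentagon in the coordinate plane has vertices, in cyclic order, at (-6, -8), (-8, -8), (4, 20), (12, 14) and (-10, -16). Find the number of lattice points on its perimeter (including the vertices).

Summing gcd(|Δx|,|Δy|) over the edges gives the boundary count: gcd(2,0) + gcd(12,28) + gcd(8,6) + gcd(22,30) + gcd(4,8) = 2+4+2+2+4 = 14.

14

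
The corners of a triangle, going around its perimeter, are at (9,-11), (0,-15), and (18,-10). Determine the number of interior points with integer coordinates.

13

Using the shoelace formula, 2A = |[9·(-15) − 0·(-11)] + [0·(-10) − 18·(-15)] + [18·(-11) − 9·(-10)]| = 27, so the area is 13.5.
The number of boundary lattice points is Σ gcd(|Δx|,|Δy|) = gcd(9,4) + gcd(18,5) + gcd(9,1) = 1+1+1 = 3.
By Pick's theorem A = I + B/2 − 1, so I = 13.5 − 3/2 + 1 = 13.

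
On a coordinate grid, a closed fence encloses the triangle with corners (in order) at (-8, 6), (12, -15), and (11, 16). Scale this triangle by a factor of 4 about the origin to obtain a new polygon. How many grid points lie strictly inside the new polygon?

4787

The shoelace formula gives twice the area as |[(-8)·(-15) − 12·6] + [12·16 − 11·(-15)] + [11·6 − (-8)·16]| = 599, so the area is 599/2.
The number of boundary lattice points is Σ gcd(|Δx|,|Δy|) = gcd(20,21) + gcd(1,31) + gcd(19,10) = 1+1+1 = 3.
Scaling by 4 multiplies the area by 4² = 16 (so the new area is 4792) and multiplies the boundary lattice-point count by 4, giving 12.
By Pick's theorem, the interior count of the dilated polygon is 4792 − 12/2 + 1 = 4787.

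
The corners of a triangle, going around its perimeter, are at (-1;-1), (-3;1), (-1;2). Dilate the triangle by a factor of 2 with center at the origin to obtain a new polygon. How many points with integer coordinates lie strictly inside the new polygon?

7

Using the shoelace formula, 2A = |[(-1)·1 − (-3)·(-1)] + [(-3)·2 − (-1)·1] + [(-1)·(-1) − (-1)·2]| = 6, so the area is 3.
Along each edge there are gcd(|Δx|,|Δy|)+1 lattice points, so counting each shared vertex once the boundary has gcd(2,2) + gcd(2,1) + gcd(0,3) = 2+1+3 = 6.
Scaling by 2 multiplies the area by 2² = 4 (so the new area is 12) and multiplies the boundary lattice-point count by 2, giving 12.
By Pick's theorem, the interior count of the dilated polygon is 12 − 12/2 + 1 = 7.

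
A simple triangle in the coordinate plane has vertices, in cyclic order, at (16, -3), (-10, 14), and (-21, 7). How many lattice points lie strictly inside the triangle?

By the shoelace formula, twice the signed area is |[16·14 − (-10)·(-3)] + [(-10)·7 − (-21)·14] + [(-21)·(-3) − 16·7]| = 369, so the area is 184.5.
Summing gcd(|Δx|,|Δy|) over the edges gives the boundary count: gcd(26,17) + gcd(11,7) + gcd(37,10) = 1+1+1 = 3.
By Pick's theorem A = I + B/2 − 1, so I = 184.5 − 3/2 + 1 = 184.

184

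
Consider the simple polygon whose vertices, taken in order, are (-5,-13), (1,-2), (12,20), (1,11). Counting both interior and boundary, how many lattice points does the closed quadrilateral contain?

The shoelace formula gives twice the area as |((-5)·(-2) − 1·(-13)) + (1·20 − 12·(-2)) + (12·11 − 1·20) + (1·(-13) − (-5)·11)| = 221, so the area is 110.5.
Summing gcd(|Δx|,|Δy|) over the edges gives the boundary count: gcd(6,11) + gcd(11,22) + gcd(11,9) + gcd(6,24) = 1+11+1+6 = 19.
Pick's theorem gives I = A − B/2 + 1 = 110.5 − 19/2 + 1 = 102, so the closed region contains I + B = 102 + 19 = 121 lattice points.

121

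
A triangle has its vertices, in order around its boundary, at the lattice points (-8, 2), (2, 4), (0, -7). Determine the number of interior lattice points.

Using the shoelace formula, 2A = |((-8)·4 − 2·2) + (2·(-7) − 0·4) + (0·2 − (-8)·(-7))| = 106, so the area is 53.
Summing gcd(|Δx|,|Δy|) over the edges gives the boundary count: gcd(10,2) + gcd(2,11) + gcd(8,9) = 2+1+1 = 4.
Pick's theorem gives I = A − B/2 + 1 = 53 − 4/2 + 1 = 52.

52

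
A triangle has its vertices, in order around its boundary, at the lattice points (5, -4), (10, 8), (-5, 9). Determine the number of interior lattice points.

92

By the shoelace formula, twice the signed area is |[5·8 − 10·(-4)] + [10·9 − (-5)·8] + [(-5)·(-4) − 5·9]| = 185, so the area is 185/2.
Along each edge there are gcd(|Δx|,|Δy|)+1 lattice points, so counting each shared vertex once the boundary has gcd(5,12) + gcd(15,1) + gcd(10,13) = 1+1+1 = 3.
Pick's theorem gives I = A − B/2 + 1 = 185/2 − 3/2 + 1 = 92.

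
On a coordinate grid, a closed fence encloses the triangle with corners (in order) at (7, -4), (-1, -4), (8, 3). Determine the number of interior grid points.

By the shoelace formula, twice the signed area is |[7·(-4) − (-1)·(-4)] + [(-1)·3 − 8·(-4)] + [8·(-4) − 7·3]| = 56, so the area is 28.
The number of boundary lattice points is Σ gcd(|Δx|,|Δy|) = gcd(8,0) + gcd(9,7) + gcd(1,7) = 8+1+1 = 10.
By Pick's theorem A = I + B/2 − 1, so I = 28 − 10/2 + 1 = 24.

24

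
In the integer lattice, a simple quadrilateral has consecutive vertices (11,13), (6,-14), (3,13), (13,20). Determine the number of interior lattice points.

134

The shoelace formula gives twice the area as |(11·(-14) − 6·13) + (6·13 − 3·(-14)) + (3·20 − 13·13) + (13·13 − 11·20)| = 272, so the area is 136.
Summing gcd(|Δx|,|Δy|) over the edges gives the boundary count: gcd(5,27) + gcd(3,27) + gcd(10,7) + gcd(2,7) = 1+3+1+1 = 6.
Pick's theorem gives I = A − B/2 + 1 = 136 − 6/2 + 1 = 134.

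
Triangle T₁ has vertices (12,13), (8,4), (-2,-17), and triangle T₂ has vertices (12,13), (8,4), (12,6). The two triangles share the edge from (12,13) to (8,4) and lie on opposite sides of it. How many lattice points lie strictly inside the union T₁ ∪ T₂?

The union is the simple quadrilateral with vertices (12,13), (-2,-17), (8,4), (12,6) in order.
Using the shoelace formula, 2A = |[12·(-17) − (-2)·13] + [(-2)·4 − 8·(-17)] + [8·6 − 12·4] + [12·13 − 12·6]| = 34, so the area is 17.
Summing gcd(|Δx|,|Δy|) over the edges gives the boundary count: gcd(14,30) + gcd(10,21) + gcd(4,2) + gcd(0,7) = 2+1+2+7 = 12.
By Pick's theorem I = A − B/2 + 1 = 17 − 12/2 + 1 = 12.

12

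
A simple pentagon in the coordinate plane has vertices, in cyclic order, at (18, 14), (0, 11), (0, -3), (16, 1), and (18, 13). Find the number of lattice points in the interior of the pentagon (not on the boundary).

Using the shoelace formula, 2A = |(18·11 − 0·14) + (0·(-3) − 0·11) + (0·1 − 16·(-3)) + (16·13 − 18·1) + (18·14 − 18·13)| = 454, so the area is 227.
Along each edge there are gcd(|Δx|,|Δy|)+1 lattice points, so counting each shared vertex once the boundary has gcd(18,3) + gcd(0,14) + gcd(16,4) + gcd(2,12) + gcd(0,1) = 3+14+4+2+1 = 24.
By Pick's theorem A = I + B/2 − 1, so I = 227 − 24/2 + 1 = 216.

216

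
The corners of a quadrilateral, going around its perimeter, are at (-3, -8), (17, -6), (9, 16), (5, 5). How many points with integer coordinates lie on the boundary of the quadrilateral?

The number of boundary lattice points is Σ gcd(|Δx|,|Δy|) = gcd(20,2) + gcd(8,22) + gcd(4,11) + gcd(8,13) = 2+2+1+1 = 6.

6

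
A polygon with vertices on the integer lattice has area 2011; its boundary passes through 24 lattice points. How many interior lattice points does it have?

2000

From Pick's theorem, I = A − B/2 + 1 = 2011 − 24/2 + 1 = 2000.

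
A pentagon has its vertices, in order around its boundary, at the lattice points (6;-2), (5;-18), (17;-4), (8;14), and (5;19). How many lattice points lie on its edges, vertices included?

Summing gcd(|Δx|,|Δy|) over the edges gives the boundary count: gcd(1,16) + gcd(12,14) + gcd(9,18) + gcd(3,5) + gcd(1,21) = 1+2+9+1+1 = 14.

14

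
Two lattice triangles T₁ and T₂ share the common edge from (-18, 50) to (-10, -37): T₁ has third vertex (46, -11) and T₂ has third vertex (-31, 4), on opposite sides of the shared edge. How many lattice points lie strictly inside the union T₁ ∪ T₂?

3288

The union is the simple quadrilateral with vertices (-18, 50), (46, -11), (-10, -37), (-31, 4) in order.
Using the shoelace formula, 2A = |[(-18)·(-11) − 46·50] + [46·(-37) − (-10)·(-11)] + [(-10)·4 − (-31)·(-37)] + [(-31)·50 − (-18)·4]| = 6579, so the area is 3289.5.
Summing gcd(|Δx|,|Δy|) over the edges gives the boundary count: gcd(64,61) + gcd(56,26) + gcd(21,41) + gcd(13,46) = 1+2+1+1 = 5.
By Pick's theorem I = A − B/2 + 1 = 3289.5 − 5/2 + 1 = 3288.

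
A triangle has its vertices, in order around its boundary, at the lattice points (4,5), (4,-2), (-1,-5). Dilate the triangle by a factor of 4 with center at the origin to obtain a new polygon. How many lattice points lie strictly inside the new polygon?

255

The shoelace formula gives twice the area as |[4·(-2) − 4·5] + [4·(-5) − (-1)·(-2)] + [(-1)·5 − 4·(-5)]| = 35, so the area is 35/2.
Summing gcd(|Δx|,|Δy|) over the edges gives the boundary count: gcd(0,7) + gcd(5,3) + gcd(5,10) = 7+1+5 = 13.
Scaling by 4 multiplies the area by 4² = 16 (so the new area is 280) and multiplies the boundary lattice-point count by 4, giving 52.
By Pick's theorem, the interior count of the dilated polygon is 280 − 52/2 + 1 = 255.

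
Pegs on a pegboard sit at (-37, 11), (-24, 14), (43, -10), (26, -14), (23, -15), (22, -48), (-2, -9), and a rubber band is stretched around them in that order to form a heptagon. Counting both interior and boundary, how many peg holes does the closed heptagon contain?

The shoelace formula gives twice the area as |[(-37)·14 − (-24)·11] + [(-24)·(-10) − 43·14] + [43·(-14) − 26·(-10)] + [26·(-15) − 23·(-14)] + [23·(-48) − 22·(-15)] + [22·(-9) − (-2)·(-48)] + [(-2)·11 − (-37)·(-9)]| = 2449, so the area is 2449/2.
Summing gcd(|Δx|,|Δy|) over the edges gives the boundary count: gcd(13,3) + gcd(67,24) + gcd(17,4) + gcd(3,1) + gcd(1,33) + gcd(24,39) + gcd(35,20) = 1+1+1+1+1+3+5 = 13.
Pick's theorem gives I = A − B/2 + 1 = 2449/2 − 13/2 + 1 = 1219, so the closed region contains I + B = 1219 + 13 = 1232 lattice points.

1232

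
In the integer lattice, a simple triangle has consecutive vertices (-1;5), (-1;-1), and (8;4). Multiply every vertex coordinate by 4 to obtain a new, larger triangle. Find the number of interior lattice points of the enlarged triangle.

417

By the shoelace formula, twice the signed area is |[(-1)·(-1) − (-1)·5] + [(-1)·4 − 8·(-1)] + [8·5 − (-1)·4]| = 54, so the area is 27.
The number of boundary lattice points is Σ gcd(|Δx|,|Δy|) = gcd(0,6) + gcd(9,5) + gcd(9,1) = 6+1+1 = 8.
Scaling by 4 multiplies the area by 4² = 16 (so the new area is 432) and multiplies the boundary lattice-point count by 4, giving 32.
By Pick's theorem, the interior count of the dilated polygon is 432 − 32/2 + 1 = 417.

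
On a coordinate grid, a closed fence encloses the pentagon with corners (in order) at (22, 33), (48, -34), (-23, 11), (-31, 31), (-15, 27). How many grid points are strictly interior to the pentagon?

2205

Using the shoelace formula, 2A = |[22·(-34) − 48·33] + [48·11 − (-23)·(-34)] + [(-23)·31 − (-31)·11] + [(-31)·27 − (-15)·31] + [(-15)·33 − 22·27]| = 4419, so the area is 4419/2.
Summing gcd(|Δx|,|Δy|) over the edges gives the boundary count: gcd(26,67) + gcd(71,45) + gcd(8,20) + gcd(16,4) + gcd(37,6) = 1+1+4+4+1 = 11.
By Pick's theorem A = I + B/2 − 1, so I = 4419/2 − 11/2 + 1 = 2205.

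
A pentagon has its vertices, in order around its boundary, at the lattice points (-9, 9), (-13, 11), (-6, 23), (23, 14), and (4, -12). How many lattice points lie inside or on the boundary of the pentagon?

By the shoelace formula, twice the signed area is |[(-9)·11 − (-13)·9] + [(-13)·23 − (-6)·11] + [(-6)·14 − 23·23] + [23·(-12) − 4·14] + [4·9 − (-9)·(-12)]| = 1232, so the area is 616.
Summing gcd(|Δx|,|Δy|) over the edges gives the boundary count: gcd(4,2) + gcd(7,12) + gcd(29,9) + gcd(19,26) + gcd(13,21) = 2+1+1+1+1 = 6.
Pick's theorem gives I = A − B/2 + 1 = 616 − 6/2 + 1 = 614, so the closed region contains I + B = 614 + 6 = 620 lattice points.

620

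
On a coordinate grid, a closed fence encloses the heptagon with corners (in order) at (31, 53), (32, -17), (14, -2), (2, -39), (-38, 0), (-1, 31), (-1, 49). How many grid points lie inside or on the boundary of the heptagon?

3436

Using the shoelace formula, 2A = |[31·(-17) − 32·53] + [32·(-2) − 14·(-17)] + [14·(-39) − 2·(-2)] + [2·0 − (-38)·(-39)] + [(-38)·31 − (-1)·0] + [(-1)·49 − (-1)·31] + [(-1)·53 − 31·49]| = 6841, so the area is 6841/2.
Along each edge there are gcd(|Δx|,|Δy|)+1 lattice points, so counting each shared vertex once the boundary has gcd(1,70) + gcd(18,15) + gcd(12,37) + gcd(40,39) + gcd(37,31) + gcd(0,18) + gcd(32,4) = 1+3+1+1+1+18+4 = 29.
Pick's theorem gives I = A − B/2 + 1 = 6841/2 − 29/2 + 1 = 3407, so the closed region contains I + B = 3407 + 29 = 3436 lattice points.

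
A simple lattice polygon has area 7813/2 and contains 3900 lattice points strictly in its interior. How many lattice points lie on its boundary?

Pick's theorem gives A = I + B/2 − 1, so B = 2(A − I + 1) = 2(7813/2 − 3900 + 1) = 15.

15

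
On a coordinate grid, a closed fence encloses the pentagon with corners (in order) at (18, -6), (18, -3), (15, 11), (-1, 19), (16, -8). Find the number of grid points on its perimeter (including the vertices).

15

Along each edge there are gcd(|Δx|,|Δy|)+1 lattice points, so counting each shared vertex once the boundary has gcd(0,3) + gcd(3,14) + gcd(16,8) + gcd(17,27) + gcd(2,2) = 3+1+8+1+2 = 15.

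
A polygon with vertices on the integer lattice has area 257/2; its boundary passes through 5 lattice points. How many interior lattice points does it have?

From Pick's theorem, I = A − B/2 + 1 = 257/2 − 5/2 + 1 = 127.

127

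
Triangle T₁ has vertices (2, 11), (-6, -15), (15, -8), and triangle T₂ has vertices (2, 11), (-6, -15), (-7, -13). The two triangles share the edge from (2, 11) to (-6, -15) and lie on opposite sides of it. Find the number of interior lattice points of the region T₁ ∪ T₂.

261

The union is the simple quadrilateral with vertices (2, 11), (15, -8), (-6, -15), (-7, -13) in order.
Using the shoelace formula, 2A = |[2·(-8) − 15·11] + [15·(-15) − (-6)·(-8)] + [(-6)·(-13) − (-7)·(-15)] + [(-7)·11 − 2·(-13)]| = 532, so the area is 266.
Along each edge there are gcd(|Δx|,|Δy|)+1 lattice points, so counting each shared vertex once the boundary has gcd(13,19) + gcd(21,7) + gcd(1,2) + gcd(9,24) = 1+7+1+3 = 12.
By Pick's theorem I = A − B/2 + 1 = 266 − 12/2 + 1 = 261.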